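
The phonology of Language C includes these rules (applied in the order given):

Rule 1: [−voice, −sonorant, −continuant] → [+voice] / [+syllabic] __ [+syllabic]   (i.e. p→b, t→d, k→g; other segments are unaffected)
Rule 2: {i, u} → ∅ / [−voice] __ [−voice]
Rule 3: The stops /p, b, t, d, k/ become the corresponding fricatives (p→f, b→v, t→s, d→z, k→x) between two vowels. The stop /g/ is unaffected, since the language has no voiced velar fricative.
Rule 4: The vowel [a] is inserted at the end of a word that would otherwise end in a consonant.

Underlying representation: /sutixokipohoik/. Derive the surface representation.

suzixogivohoika

Rule 1 (intervocalic voicing): /t/ is a voiceless stop between vowels /u/ and /i/, so it voices to [d]. /k/ is a voiceless stop between vowels /o/ and /i/, so it voices to [g]. /p/ is a voiceless stop between vowels /i/ and /o/, so it voices to [b]. /sutixokipohoik/ → sudixogibohoik.
Rule 2 (high vowel syncope): no segment meets the environment; /sudixogibohoik/ is unchanged.
Rule 3 (intervocalic spirantization): /d/ is a stop between vowels /u/ and /i/, so it spirantizes to the fricative [z]. /b/ is a stop between vowels /i/ and /o/, so it spirantizes to the fricative [v]. /sudixogibohoik/ → suzixogivohoik.
Rule 4 (final a-epenthesis): the form ends in the consonant /k/, so [a] is inserted word-finally. /suzixogivohoik/ → suzixogivohoika.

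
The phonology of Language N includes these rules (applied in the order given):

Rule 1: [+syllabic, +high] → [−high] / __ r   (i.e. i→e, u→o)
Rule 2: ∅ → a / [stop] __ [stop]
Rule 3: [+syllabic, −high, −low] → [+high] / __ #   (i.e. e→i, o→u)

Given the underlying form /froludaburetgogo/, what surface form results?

Rule 1 (pre-rhotic lowering): /u/ is a high vowel immediately before /r/, so it lowers to [o]. /froludaburetgogo/ → froludaboretgogo.
Rule 2 (stop-cluster a-epenthesis): /t/ and /g/ form a stop–stop cluster, so [a] is inserted between them. /froludaboretgogo/ → froludaboretagogo.
Rule 3 (final vowel raising): /o/ is a mid vowel in word-final position, so it raises to [u]. /froludaboretagogo/ → froludaboretagogu.

froludaboretagogu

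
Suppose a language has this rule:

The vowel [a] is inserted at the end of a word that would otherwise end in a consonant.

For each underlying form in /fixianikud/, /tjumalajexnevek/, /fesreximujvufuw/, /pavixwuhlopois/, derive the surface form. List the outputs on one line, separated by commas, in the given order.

fixianikuda, tjumalajexneveka, fesreximujvufuwa, pavixwuhlopoisa

/fixianikud/: the form ends in the consonant /d/, so [a] is inserted word-finally. → [fixianikuda].
/tjumalajexnevek/: the form ends in the consonant /k/, so [a] is inserted word-finally. → [tjumalajexneveka].
/fesreximujvufuw/: the form ends in the consonant /w/, so [a] is inserted word-finally. → [fesreximujvufuwa].
/pavixwuhlopois/: the form ends in the consonant /s/, so [a] is inserted word-finally. → [pavixwuhlopoisa].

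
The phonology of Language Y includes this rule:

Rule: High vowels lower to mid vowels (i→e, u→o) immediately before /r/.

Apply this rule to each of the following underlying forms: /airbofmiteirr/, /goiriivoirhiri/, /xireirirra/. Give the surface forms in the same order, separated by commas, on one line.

aerbofmiteerr, goeriivoerheri, xereererra

/airbofmiteirr/: /i/ is a high vowel immediately before /r/, so it lowers to [e]. /i/ is a high vowel immediately before /r/, so it lowers to [e]. → [aerbofmiteerr].
/goiriivoirhiri/: /i/ is a high vowel immediately before /r/, so it lowers to [e]. /i/ is a high vowel immediately before /r/, so it lowers to [e]. /i/ is a high vowel immediately before /r/, so it lowers to [e]. → [goeriivoerheri].
/xireirirra/: /i/ is a high vowel immediately before /r/, so it lowers to [e]. /i/ is a high vowel immediately before /r/, so it lowers to [e]. /i/ is a high vowel immediately before /r/, so it lowers to [e]. → [xereererra].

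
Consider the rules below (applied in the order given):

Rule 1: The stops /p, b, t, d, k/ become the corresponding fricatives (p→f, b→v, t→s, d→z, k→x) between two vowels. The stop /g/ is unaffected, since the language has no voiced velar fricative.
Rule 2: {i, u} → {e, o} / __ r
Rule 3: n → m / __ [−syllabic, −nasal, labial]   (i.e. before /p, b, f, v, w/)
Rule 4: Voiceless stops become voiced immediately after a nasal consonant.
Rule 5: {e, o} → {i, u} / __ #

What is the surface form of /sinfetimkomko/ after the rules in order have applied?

simfesimgomgu

Rule 1 (intervocalic spirantization): /t/ is a stop between vowels /e/ and /i/, so it spirantizes to the fricative [s]. /sinfetimkomko/ → sinfesimkomko.
Rule 2 (pre-rhotic lowering): no segment meets the environment; /sinfesimkomko/ is unchanged.
Rule 3 (nasal place assimilation): /n/ precedes the labial consonant /f/, so it assimilates in place to [m]. /sinfesimkomko/ → simfesimkomko.
Rule 4 (post-nasal voicing): /k/ is a voiceless stop immediately after the nasal /m/, so it voices to [g]. /k/ is a voiceless stop immediately after the nasal /m/, so it voices to [g]. /simfesimkomko/ → simfesimgomgo.
Rule 5 (final vowel raising): /o/ is a mid vowel in word-final position, so it raises to [u]. /simfesimgomgo/ → simfesimgomgu.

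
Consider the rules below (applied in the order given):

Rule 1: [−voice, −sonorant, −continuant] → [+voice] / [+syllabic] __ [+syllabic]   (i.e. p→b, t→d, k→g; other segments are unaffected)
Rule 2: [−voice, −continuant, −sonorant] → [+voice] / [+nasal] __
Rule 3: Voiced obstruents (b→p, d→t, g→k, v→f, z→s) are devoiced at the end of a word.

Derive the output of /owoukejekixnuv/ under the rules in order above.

Rule 1 (intervocalic voicing): /k/ is a voiceless stop between vowels /u/ and /e/, so it voices to [g]. /k/ is a voiceless stop between vowels /e/ and /i/, so it voices to [g]. /owoukejekixnuv/ → owougejegixnuv.
Rule 2 (post-nasal voicing): no segment meets the environment; /owougejegixnuv/ is unchanged.
Rule 3 (final devoicing): /v/ is a voiced obstruent in word-final position, so it devoices to [f]. /owougejegixnuv/ → owougejegixnuf.

owougejegixnuf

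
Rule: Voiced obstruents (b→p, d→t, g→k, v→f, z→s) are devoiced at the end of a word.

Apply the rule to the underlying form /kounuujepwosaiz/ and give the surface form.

kounuujepwosais

/z/ is a voiced obstruent in word-final position, so it devoices to [s].
Surface form: [kounuujepwosais].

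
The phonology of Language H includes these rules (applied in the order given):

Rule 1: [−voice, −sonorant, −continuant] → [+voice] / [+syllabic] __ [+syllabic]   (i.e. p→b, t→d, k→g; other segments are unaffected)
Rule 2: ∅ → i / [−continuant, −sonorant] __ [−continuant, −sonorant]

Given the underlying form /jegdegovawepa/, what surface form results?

jegidegovaweba

Rule 1 (intervocalic voicing): /p/ is a voiceless stop between vowels /e/ and /a/, so it voices to [b]. /jegdegovawepa/ → jegdegovaweba.
Rule 2 (stop-cluster i-epenthesis): /g/ and /d/ form a stop–stop cluster, so [i] is inserted between them. /jegdegovaweba/ → jegidegovaweba.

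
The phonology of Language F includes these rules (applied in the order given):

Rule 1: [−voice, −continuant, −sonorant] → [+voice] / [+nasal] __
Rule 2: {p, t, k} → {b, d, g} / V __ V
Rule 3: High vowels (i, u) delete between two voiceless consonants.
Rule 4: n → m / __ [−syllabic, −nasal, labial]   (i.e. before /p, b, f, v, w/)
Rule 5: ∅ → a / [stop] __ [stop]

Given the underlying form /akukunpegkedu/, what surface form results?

agugumbegakedu

Rule 1 (post-nasal voicing): /p/ is a voiceless stop immediately after the nasal /n/, so it voices to [b]. /akukunpegkedu/ → akukunbegkedu.
Rule 2 (intervocalic voicing): /k/ is a voiceless stop between vowels /a/ and /u/, so it voices to [g]. /k/ is a voiceless stop between vowels /u/ and /u/, so it voices to [g]. /akukunbegkedu/ → agugunbegkedu.
Rule 3 (high vowel syncope): no segment meets the environment; /agugunbegkedu/ is unchanged.
Rule 4 (nasal place assimilation): /n/ precedes the labial consonant /b/, so it assimilates in place to [m]. /agugunbegkedu/ → agugumbegkedu.
Rule 5 (stop-cluster a-epenthesis): /g/ and /k/ form a stop–stop cluster, so [a] is inserted between them. /agugumbegkedu/ → agugumbegakedu.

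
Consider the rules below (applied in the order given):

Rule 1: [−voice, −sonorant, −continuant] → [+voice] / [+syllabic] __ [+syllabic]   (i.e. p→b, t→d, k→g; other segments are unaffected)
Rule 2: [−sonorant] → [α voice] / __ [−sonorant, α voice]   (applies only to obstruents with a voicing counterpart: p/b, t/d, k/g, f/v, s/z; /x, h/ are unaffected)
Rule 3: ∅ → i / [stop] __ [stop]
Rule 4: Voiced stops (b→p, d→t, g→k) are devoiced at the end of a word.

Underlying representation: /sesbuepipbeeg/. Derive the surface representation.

Rule 1 (intervocalic voicing): /p/ is a voiceless stop between vowels /e/ and /i/, so it voices to [b]. /sesbuepipbeeg/ → sesbuebipbeeg.
Rule 2 (regressive voicing assimilation): /s/ precedes the voiced obstruent /b/, so it voices to [z] by assimilation. /p/ precedes the voiced obstruent /b/, so it voices to [b] by assimilation. /sesbuebipbeeg/ → sezbuebibbeeg.
Rule 3 (stop-cluster i-epenthesis): /b/ and /b/ form a stop–stop cluster, so [i] is inserted between them. /sezbuebibbeeg/ → sezbuebibibeeg.
Rule 4 (final devoicing): /g/ is a voiced stop in word-final position, so it devoices to [k]. /sezbuebibibeeg/ → sezbuebibibeek.

sezbuebibibeek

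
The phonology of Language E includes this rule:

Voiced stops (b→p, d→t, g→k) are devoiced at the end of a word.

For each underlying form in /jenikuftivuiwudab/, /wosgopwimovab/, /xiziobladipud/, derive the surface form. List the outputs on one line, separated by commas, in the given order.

jenikuftivuiwudap, wosgopwimovap, xiziobladiput

/jenikuftivuiwudab/: /b/ is a voiced stop in word-final position, so it devoices to [p]. → [jenikuftivuiwudap].
/wosgopwimovab/: /b/ is a voiced stop in word-final position, so it devoices to [p]. → [wosgopwimovap].
/xiziobladipud/: /d/ is a voiced stop in word-final position, so it devoices to [t]. → [xiziobladiput].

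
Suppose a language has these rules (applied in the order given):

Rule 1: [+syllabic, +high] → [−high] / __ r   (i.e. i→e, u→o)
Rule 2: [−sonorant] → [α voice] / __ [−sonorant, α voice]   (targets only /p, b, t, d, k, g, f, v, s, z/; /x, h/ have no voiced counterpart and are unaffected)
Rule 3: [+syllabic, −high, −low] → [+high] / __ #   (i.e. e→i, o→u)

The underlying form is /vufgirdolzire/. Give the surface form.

vuvgerdolzeri

Rule 1 (pre-rhotic lowering): /i/ is a high vowel immediately before /r/, so it lowers to [e]. /i/ is a high vowel immediately before /r/, so it lowers to [e]. /vufgirdolzire/ → vufgerdolzere.
Rule 2 (regressive voicing assimilation): /f/ precedes the voiced obstruent /g/, so it voices to [v] by assimilation. /vufgerdolzere/ → vuvgerdolzere.
Rule 3 (final vowel raising): /e/ is a mid vowel in word-final position, so it raises to [i]. /vuvgerdolzere/ → vuvgerdolzeri.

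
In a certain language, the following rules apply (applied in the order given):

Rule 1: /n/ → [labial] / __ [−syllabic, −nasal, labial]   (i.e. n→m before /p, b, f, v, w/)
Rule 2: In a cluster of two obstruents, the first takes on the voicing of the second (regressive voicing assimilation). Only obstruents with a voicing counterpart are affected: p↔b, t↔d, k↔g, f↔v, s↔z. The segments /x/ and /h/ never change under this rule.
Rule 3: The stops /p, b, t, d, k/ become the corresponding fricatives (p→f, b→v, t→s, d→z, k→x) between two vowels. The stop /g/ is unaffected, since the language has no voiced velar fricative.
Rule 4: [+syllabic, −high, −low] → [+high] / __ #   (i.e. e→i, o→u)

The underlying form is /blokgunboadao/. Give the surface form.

Rule 1 (nasal place assimilation): /n/ precedes the labial consonant /b/, so it assimilates in place to [m]. /blokgunboadao/ → blokgumboadao.
Rule 2 (regressive voicing assimilation): /k/ precedes the voiced obstruent /g/, so it voices to [g] by assimilation. /blokgumboadao/ → bloggumboadao.
Rule 3 (intervocalic spirantization): /d/ is a stop between vowels /a/ and /a/, so it spirantizes to the fricative [z]. /bloggumboadao/ → bloggumboazao.
Rule 4 (final vowel raising): /o/ is a mid vowel in word-final position, so it raises to [u]. /bloggumboazao/ → bloggumboazau.

bloggumboazau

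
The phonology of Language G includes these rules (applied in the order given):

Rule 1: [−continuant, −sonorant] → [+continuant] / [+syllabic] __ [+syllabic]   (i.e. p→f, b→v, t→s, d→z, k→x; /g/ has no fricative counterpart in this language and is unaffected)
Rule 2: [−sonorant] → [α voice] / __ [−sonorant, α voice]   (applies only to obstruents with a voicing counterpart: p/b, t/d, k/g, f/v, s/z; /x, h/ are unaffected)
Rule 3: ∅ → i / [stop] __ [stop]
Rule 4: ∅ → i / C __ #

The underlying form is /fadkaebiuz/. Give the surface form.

fatikaeviuzi

Rule 1 (intervocalic spirantization): /b/ is a stop between vowels /e/ and /i/, so it spirantizes to the fricative [v]. /fadkaebiuz/ → fadkaeviuz.
Rule 2 (regressive voicing assimilation): /d/ precedes the voiceless obstruent /k/, so it devoices to [t] by assimilation. /fadkaeviuz/ → fatkaeviuz.
Rule 3 (stop-cluster i-epenthesis): /t/ and /k/ form a stop–stop cluster, so [i] is inserted between them. /fatkaeviuz/ → fatikaeviuz.
Rule 4 (final i-epenthesis): the form ends in the consonant /z/, so [i] is inserted word-finally. /fatikaeviuz/ → fatikaeviuzi.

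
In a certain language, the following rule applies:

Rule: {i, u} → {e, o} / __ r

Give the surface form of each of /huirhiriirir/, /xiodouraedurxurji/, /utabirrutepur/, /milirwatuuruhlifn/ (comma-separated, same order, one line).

/huirhiriirir/: /i/ is a high vowel immediately before /r/, so it lowers to [e]. /i/ is a high vowel immediately before /r/, so it lowers to [e]. /i/ is a high vowel immediately before /r/, so it lowers to [e]. /i/ is a high vowel immediately before /r/, so it lowers to [e]. → [huerherierer].
/xiodouraedurxurji/: /u/ is a high vowel immediately before /r/, so it lowers to [o]. /u/ is a high vowel immediately before /r/, so it lowers to [o]. /u/ is a high vowel immediately before /r/, so it lowers to [o]. → [xiodooraedorxorji].
/utabirrutepur/: /i/ is a high vowel immediately before /r/, so it lowers to [e]. /u/ is a high vowel immediately before /r/, so it lowers to [o]. → [utaberrutepor].
/milirwatuuruhlifn/: /i/ is a high vowel immediately before /r/, so it lowers to [e]. /u/ is a high vowel immediately before /r/, so it lowers to [o]. → [milerwatuoruhlifn].

huerherierer, xiodooraedorxorji, utaberrutepor, milerwatuoruhlifn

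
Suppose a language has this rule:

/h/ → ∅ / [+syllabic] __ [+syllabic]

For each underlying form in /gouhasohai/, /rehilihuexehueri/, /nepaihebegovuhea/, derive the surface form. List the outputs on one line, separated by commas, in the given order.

/gouhasohai/: /h/ occurs between vowels /u/ and /a/, so it deletes. /h/ occurs between vowels /o/ and /a/, so it deletes. → [gouasoai].
/rehilihuexehueri/: /h/ occurs between vowels /e/ and /i/, so it deletes. /h/ occurs between vowels /i/ and /u/, so it deletes. /h/ occurs between vowels /e/ and /u/, so it deletes. → [reiliuexeueri].
/nepaihebegovuhea/: /h/ occurs between vowels /i/ and /e/, so it deletes. /h/ occurs between vowels /u/ and /e/, so it deletes. → [nepaiebegovuea].

gouasoai, reiliuexeueri, nepaiebegovuea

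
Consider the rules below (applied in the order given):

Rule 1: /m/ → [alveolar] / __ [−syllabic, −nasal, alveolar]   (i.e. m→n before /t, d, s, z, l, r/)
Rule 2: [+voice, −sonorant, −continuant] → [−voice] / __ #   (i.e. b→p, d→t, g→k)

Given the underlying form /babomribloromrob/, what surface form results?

babonribloronrop

Rule 1 (nasal place assimilation): /m/ precedes the alveolar consonant /r/, so it assimilates in place to [n]. /m/ precedes the alveolar consonant /r/, so it assimilates in place to [n]. /babomribloromrob/ → babonribloronrob.
Rule 2 (final devoicing): /b/ is a voiced stop in word-final position, so it devoices to [p]. /babonribloronrob/ → babonribloronrop.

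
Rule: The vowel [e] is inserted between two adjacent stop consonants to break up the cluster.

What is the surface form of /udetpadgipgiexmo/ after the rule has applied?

/t/ and /p/ form a stop–stop cluster, so [e] is inserted between them.
/d/ and /g/ form a stop–stop cluster, so [e] is inserted between them.
/p/ and /g/ form a stop–stop cluster, so [e] is inserted between them.
Surface form: [udetepadegipegiexmo].

udetepadegipegiexmo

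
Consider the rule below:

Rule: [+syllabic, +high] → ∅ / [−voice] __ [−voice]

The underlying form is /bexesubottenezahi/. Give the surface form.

No segment of /bexesubottenezahi/ meets the structural description of the rule, so the form surfaces unchanged.

bexesubottenezahi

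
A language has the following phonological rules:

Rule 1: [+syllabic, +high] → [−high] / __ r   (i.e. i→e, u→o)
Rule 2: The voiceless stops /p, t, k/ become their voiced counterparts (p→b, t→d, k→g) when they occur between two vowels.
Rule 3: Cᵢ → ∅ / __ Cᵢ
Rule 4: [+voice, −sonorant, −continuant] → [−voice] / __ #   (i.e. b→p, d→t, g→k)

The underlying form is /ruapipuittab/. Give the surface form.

Rule 1 (pre-rhotic lowering): no segment meets the environment; /ruapipuittab/ is unchanged.
Rule 2 (intervocalic voicing): /p/ is a voiceless stop between vowels /a/ and /i/, so it voices to [b]. /p/ is a voiceless stop between vowels /i/ and /u/, so it voices to [b]. /ruapipuittab/ → ruabibuittab.
Rule 3 (degemination): /tt/ is a geminate; the first /t/ deletes. /ruabibuittab/ → ruabibuitab.
Rule 4 (final devoicing): /b/ is a voiced stop in word-final position, so it devoices to [p]. /ruabibuitab/ → ruabibuitap.

ruabibuitap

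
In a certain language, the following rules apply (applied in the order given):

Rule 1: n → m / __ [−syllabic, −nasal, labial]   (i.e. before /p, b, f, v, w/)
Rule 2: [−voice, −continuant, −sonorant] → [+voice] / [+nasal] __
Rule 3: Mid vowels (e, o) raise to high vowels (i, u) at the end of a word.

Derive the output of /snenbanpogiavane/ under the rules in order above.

Rule 1 (nasal place assimilation): /n/ precedes the labial consonant /b/, so it assimilates in place to [m]. /n/ precedes the labial consonant /p/, so it assimilates in place to [m]. /snenbanpogiavane/ → snembampogiavane.
Rule 2 (post-nasal voicing): /p/ is a voiceless stop immediately after the nasal /m/, so it voices to [b]. /snembampogiavane/ → snembambogiavane.
Rule 3 (final vowel raising): /e/ is a mid vowel in word-final position, so it raises to [i]. /snembambogiavane/ → snembambogiavani.

snembambogiavani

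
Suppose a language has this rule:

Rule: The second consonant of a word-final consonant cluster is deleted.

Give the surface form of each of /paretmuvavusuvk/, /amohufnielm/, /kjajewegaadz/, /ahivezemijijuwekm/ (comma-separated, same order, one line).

paretmuvavusuv, amohufniel, kjajewegaad, ahivezemijijuwek

/paretmuvavusuvk/: /k/ is the second consonant of a word-final cluster /vk/, so it deletes. → [paretmuvavusuv].
/amohufnielm/: /m/ is the second consonant of a word-final cluster /lm/, so it deletes. → [amohufniel].
/kjajewegaadz/: /z/ is the second consonant of a word-final cluster /dz/, so it deletes. → [kjajewegaad].
/ahivezemijijuwekm/: /m/ is the second consonant of a word-final cluster /km/, so it deletes. → [ahivezemijijuwek].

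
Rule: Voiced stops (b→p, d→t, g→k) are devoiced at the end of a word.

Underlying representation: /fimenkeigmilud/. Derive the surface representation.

/d/ is a voiced stop in word-final position, so it devoices to [t].
The other instance of /g/ does not occur in the required environment and remains unchanged.
Surface form: [fimenkeigmilut].

fimenkeigmilut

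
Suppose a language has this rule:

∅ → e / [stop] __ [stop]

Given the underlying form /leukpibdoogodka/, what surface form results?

leukepibedoogodeka

/k/ and /p/ form a stop–stop cluster, so [e] is inserted between them.
/b/ and /d/ form a stop–stop cluster, so [e] is inserted between them.
/d/ and /k/ form a stop–stop cluster, so [e] is inserted between them.
Surface form: [leukepibedoogodeka].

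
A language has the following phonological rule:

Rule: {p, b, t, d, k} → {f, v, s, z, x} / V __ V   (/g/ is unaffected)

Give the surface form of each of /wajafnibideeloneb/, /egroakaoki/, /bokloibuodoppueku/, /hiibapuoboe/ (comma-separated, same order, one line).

/wajafnibideeloneb/: /b/ is a stop between vowels /i/ and /i/, so it spirantizes to the fricative [v]. /d/ is a stop between vowels /i/ and /e/, so it spirantizes to the fricative [z]. → [wajafnivizeeloneb].
/egroakaoki/: /k/ is a stop between vowels /a/ and /a/, so it spirantizes to the fricative [x]. /k/ is a stop between vowels /o/ and /i/, so it spirantizes to the fricative [x]. → [egroaxaoxi].
/bokloibuodoppueku/: /b/ is a stop between vowels /i/ and /u/, so it spirantizes to the fricative [v]. /d/ is a stop between vowels /o/ and /o/, so it spirantizes to the fricative [z]. /k/ is a stop between vowels /e/ and /u/, so it spirantizes to the fricative [x]. → [bokloivuozoppuexu].
/hiibapuoboe/: /b/ is a stop between vowels /i/ and /a/, so it spirantizes to the fricative [v]. /p/ is a stop between vowels /a/ and /u/, so it spirantizes to the fricative [f]. /b/ is a stop between vowels /o/ and /o/, so it spirantizes to the fricative [v]. → [hiivafuovoe].

wajafnivizeeloneb, egroaxaoxi, bokloivuozoppuexu, hiivafuovoe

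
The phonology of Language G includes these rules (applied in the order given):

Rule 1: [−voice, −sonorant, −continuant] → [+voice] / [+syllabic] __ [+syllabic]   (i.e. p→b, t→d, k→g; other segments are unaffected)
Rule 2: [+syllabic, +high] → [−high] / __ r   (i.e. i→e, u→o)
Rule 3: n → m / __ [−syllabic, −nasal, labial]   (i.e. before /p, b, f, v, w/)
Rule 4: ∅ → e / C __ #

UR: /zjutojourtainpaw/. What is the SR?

Rule 1 (intervocalic voicing): /t/ is a voiceless stop between vowels /u/ and /o/, so it voices to [d]. /zjutojourtainpaw/ → zjudojourtainpaw.
Rule 2 (pre-rhotic lowering): /u/ is a high vowel immediately before /r/, so it lowers to [o]. /zjudojourtainpaw/ → zjudojoortainpaw.
Rule 3 (nasal place assimilation): /n/ precedes the labial consonant /p/, so it assimilates in place to [m]. /zjudojoortainpaw/ → zjudojoortaimpaw.
Rule 4 (final e-epenthesis): the form ends in the consonant /w/, so [e] is inserted word-finally. /zjudojoortaimpaw/ → zjudojoortaimpawe.

zjudojoortaimpawe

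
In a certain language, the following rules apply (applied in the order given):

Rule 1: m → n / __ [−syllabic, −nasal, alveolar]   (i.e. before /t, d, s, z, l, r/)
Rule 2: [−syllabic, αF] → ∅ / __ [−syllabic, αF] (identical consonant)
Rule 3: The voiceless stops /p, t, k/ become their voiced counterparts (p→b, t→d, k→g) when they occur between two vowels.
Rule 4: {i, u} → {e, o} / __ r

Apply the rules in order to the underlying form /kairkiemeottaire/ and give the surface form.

Rule 1 (nasal place assimilation): no segment meets the environment; /kairkiemeottaire/ is unchanged.
Rule 2 (degemination): /tt/ is a geminate; the first /t/ deletes. /kairkiemeottaire/ → kairkiemeotaire.
Rule 3 (intervocalic voicing): /t/ is a voiceless stop between vowels /o/ and /a/, so it voices to [d]. /kairkiemeotaire/ → kairkiemeodaire.
Rule 4 (pre-rhotic lowering): /i/ is a high vowel immediately before /r/, so it lowers to [e]. /i/ is a high vowel immediately before /r/, so it lowers to [e]. /kairkiemeodaire/ → kaerkiemeodaere.

kaerkiemeodaere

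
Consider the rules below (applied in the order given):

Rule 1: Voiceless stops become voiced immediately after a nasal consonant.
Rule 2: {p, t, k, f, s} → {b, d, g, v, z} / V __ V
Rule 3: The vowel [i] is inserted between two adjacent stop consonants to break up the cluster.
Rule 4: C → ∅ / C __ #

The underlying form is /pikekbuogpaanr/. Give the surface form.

pigekibuogipaan

Rule 1 (post-nasal voicing): no segment meets the environment; /pikekbuogpaanr/ is unchanged.
Rule 2 (intervocalic voicing): /k/ is a voiceless obstruent between vowels /i/ and /e/, so it voices to [g]. /pikekbuogpaanr/ → pigekbuogpaanr.
Rule 3 (stop-cluster i-epenthesis): /k/ and /b/ form a stop–stop cluster, so [i] is inserted between them. /g/ and /p/ form a stop–stop cluster, so [i] is inserted between them. /pigekbuogpaanr/ → pigekibuogipaanr.
Rule 4 (final cluster simplification): /r/ is the second consonant of a word-final cluster /nr/, so it deletes. /pigekibuogipaanr/ → pigekibuogipaan.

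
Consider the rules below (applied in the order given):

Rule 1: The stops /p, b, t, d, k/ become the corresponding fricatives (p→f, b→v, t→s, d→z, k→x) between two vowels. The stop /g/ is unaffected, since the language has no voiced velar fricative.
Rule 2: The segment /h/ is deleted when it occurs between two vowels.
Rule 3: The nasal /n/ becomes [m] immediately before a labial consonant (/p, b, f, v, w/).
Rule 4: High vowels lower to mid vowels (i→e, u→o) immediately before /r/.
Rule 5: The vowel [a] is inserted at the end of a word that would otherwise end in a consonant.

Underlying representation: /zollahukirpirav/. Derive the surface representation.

zollauxerperava

Rule 1 (intervocalic spirantization): /k/ is a stop between vowels /u/ and /i/, so it spirantizes to the fricative [x]. /zollahukirpirav/ → zollahuxirpirav.
Rule 2 (intervocalic h-deletion): /h/ occurs between vowels /a/ and /u/, so it deletes. /zollahuxirpirav/ → zollauxirpirav.
Rule 3 (nasal place assimilation): no segment meets the environment; /zollauxirpirav/ is unchanged.
Rule 4 (pre-rhotic lowering): /i/ is a high vowel immediately before /r/, so it lowers to [e]. /i/ is a high vowel immediately before /r/, so it lowers to [e]. /zollauxirpirav/ → zollauxerperav.
Rule 5 (final a-epenthesis): the form ends in the consonant /v/, so [a] is inserted word-finally. /zollauxerperav/ → zollauxerperava.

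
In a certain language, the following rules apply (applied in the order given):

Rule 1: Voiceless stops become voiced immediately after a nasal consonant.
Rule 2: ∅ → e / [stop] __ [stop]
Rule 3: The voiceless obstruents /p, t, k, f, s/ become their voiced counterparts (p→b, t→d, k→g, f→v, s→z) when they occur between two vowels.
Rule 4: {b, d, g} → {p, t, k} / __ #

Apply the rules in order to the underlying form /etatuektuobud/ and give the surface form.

edaduegeduobut

Rule 1 (post-nasal voicing): no segment meets the environment; /etatuektuobud/ is unchanged.
Rule 2 (stop-cluster e-epenthesis): /k/ and /t/ form a stop–stop cluster, so [e] is inserted between them. /etatuektuobud/ → etatueketuobud.
Rule 3 (intervocalic voicing): /t/ is a voiceless obstruent between vowels /e/ and /a/, so it voices to [d]. /t/ is a voiceless obstruent between vowels /a/ and /u/, so it voices to [d]. /k/ is a voiceless obstruent between vowels /e/ and /e/, so it voices to [g]. /t/ is a voiceless obstruent between vowels /e/ and /u/, so it voices to [d]. /etatueketuobud/ → edaduegeduobud.
Rule 4 (final devoicing): /d/ is a voiced stop in word-final position, so it devoices to [t]. /edaduegeduobud/ → edaduegeduobut.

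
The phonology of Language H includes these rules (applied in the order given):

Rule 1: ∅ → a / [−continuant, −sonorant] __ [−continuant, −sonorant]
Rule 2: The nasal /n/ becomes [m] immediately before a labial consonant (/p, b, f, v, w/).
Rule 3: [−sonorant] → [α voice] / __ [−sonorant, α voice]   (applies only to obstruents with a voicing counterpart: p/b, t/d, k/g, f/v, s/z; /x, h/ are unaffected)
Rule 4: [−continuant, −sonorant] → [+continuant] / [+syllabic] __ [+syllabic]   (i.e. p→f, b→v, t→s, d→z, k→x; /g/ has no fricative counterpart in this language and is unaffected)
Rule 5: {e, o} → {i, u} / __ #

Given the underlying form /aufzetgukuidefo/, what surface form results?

auvzesaguxuizefu

Rule 1 (stop-cluster a-epenthesis): /t/ and /g/ form a stop–stop cluster, so [a] is inserted between them. /aufzetgukuidefo/ → aufzetagukuidefo.
Rule 2 (nasal place assimilation): no segment meets the environment; /aufzetagukuidefo/ is unchanged.
Rule 3 (regressive voicing assimilation): /f/ precedes the voiced obstruent /z/, so it voices to [v] by assimilation. /aufzetagukuidefo/ → auvzetagukuidefo.
Rule 4 (intervocalic spirantization): /t/ is a stop between vowels /e/ and /a/, so it spirantizes to the fricative [s]. /k/ is a stop between vowels /u/ and /u/, so it spirantizes to the fricative [x]. /d/ is a stop between vowels /i/ and /e/, so it spirantizes to the fricative [z]. /auvzetagukuidefo/ → auvzesaguxuizefo.
Rule 5 (final vowel raising): /o/ is a mid vowel in word-final position, so it raises to [u]. /auvzesaguxuizefo/ → auvzesaguxuizefu.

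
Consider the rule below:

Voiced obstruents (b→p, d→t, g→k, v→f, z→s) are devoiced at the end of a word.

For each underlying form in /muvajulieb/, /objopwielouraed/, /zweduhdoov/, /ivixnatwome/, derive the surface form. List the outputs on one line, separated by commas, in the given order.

muvajuliep, objopwielouraet, zweduhdoof, ivixnatwome

/muvajulieb/: /b/ is a voiced obstruent in word-final position, so it devoices to [p]. → [muvajuliep].
/objopwielouraed/: /d/ is a voiced obstruent in word-final position, so it devoices to [t]. → [objopwielouraet].
/zweduhdoov/: /v/ is a voiced obstruent in word-final position, so it devoices to [f]. → [zweduhdoof].
/ivixnatwome/: the rule's environment is not met; surfaces unchanged as [ivixnatwome].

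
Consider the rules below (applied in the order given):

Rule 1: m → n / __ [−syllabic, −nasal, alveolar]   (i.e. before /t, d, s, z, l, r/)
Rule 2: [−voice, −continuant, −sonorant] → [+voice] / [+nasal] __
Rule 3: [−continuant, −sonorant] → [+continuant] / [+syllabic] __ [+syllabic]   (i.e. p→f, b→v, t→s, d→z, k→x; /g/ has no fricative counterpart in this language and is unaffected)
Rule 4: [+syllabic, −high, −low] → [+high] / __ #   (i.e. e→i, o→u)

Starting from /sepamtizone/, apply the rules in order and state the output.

sefandizoni

Rule 1 (nasal place assimilation): /m/ precedes the alveolar consonant /t/, so it assimilates in place to [n]. /sepamtizone/ → sepantizone.
Rule 2 (post-nasal voicing): /t/ is a voiceless stop immediately after the nasal /n/, so it voices to [d]. /sepantizone/ → sepandizone.
Rule 3 (intervocalic spirantization): /p/ is a stop between vowels /e/ and /a/, so it spirantizes to the fricative [f]. /sepandizone/ → sefandizone.
Rule 4 (final vowel raising): /e/ is a mid vowel in word-final position, so it raises to [i]. /sefandizone/ → sefandizoni.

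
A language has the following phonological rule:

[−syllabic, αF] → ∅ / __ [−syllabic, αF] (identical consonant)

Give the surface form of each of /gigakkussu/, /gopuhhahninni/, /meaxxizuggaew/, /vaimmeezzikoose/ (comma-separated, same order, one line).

/gigakkussu/: /kk/ is a geminate; the first /k/ deletes. /ss/ is a geminate; the first /s/ deletes. → [gigakusu].
/gopuhhahninni/: /hh/ is a geminate; the first /h/ deletes. /nn/ is a geminate; the first /n/ deletes. → [gopuhahnini].
/meaxxizuggaew/: /xx/ is a geminate; the first /x/ deletes. /gg/ is a geminate; the first /g/ deletes. → [meaxizugaew].
/vaimmeezzikoose/: /mm/ is a geminate; the first /m/ deletes. /zz/ is a geminate; the first /z/ deletes. → [vaimeezikoose].

gigakusu, gopuhahnini, meaxizugaew, vaimeezikoose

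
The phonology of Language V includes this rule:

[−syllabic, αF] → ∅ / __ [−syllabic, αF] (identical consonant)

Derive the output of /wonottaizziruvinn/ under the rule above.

wonotaiziruvin

/tt/ is a geminate; the first /t/ deletes.
/zz/ is a geminate; the first /z/ deletes.
/nn/ is a geminate; the first /n/ deletes.
Surface form: [wonotaiziruvin].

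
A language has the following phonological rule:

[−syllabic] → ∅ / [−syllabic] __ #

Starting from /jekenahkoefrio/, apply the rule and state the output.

No segment of /jekenahkoefrio/ meets the structural description of the rule, so the form surfaces unchanged.

jekenahkoefrio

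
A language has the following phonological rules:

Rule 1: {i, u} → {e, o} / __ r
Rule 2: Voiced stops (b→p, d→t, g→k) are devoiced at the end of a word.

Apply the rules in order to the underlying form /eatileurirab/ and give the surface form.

eatileorerap

Rule 1 (pre-rhotic lowering): /u/ is a high vowel immediately before /r/, so it lowers to [o]. /i/ is a high vowel immediately before /r/, so it lowers to [e]. /eatileurirab/ → eatileorerab.
Rule 2 (final devoicing): /b/ is a voiced stop in word-final position, so it devoices to [p]. /eatileorerab/ → eatileorerap.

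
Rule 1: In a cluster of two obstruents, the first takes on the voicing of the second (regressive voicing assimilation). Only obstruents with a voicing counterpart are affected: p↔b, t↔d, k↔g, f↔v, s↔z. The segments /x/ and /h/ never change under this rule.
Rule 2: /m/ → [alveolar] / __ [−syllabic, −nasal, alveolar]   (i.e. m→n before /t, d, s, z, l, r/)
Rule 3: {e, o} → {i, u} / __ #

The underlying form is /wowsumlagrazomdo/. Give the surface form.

Rule 1 (regressive voicing assimilation): no segment meets the environment; /wowsumlagrazomdo/ is unchanged.
Rule 2 (nasal place assimilation): /m/ precedes the alveolar consonant /l/, so it assimilates in place to [n]. /m/ precedes the alveolar consonant /d/, so it assimilates in place to [n]. /wowsumlagrazomdo/ → wowsunlagrazondo.
Rule 3 (final vowel raising): /o/ is a mid vowel in word-final position, so it raises to [u]. /wowsunlagrazondo/ → wowsunlagrazondu.

wowsunlagrazondu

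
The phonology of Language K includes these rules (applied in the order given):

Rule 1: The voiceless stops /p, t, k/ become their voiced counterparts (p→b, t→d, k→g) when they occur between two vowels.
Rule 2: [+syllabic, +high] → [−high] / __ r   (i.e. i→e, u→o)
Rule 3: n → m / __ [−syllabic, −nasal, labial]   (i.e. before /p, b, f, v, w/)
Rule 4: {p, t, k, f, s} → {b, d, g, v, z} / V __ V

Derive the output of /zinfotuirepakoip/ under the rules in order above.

Rule 1 (intervocalic voicing): /t/ is a voiceless stop between vowels /o/ and /u/, so it voices to [d]. /p/ is a voiceless stop between vowels /e/ and /a/, so it voices to [b]. /k/ is a voiceless stop between vowels /a/ and /o/, so it voices to [g]. /zinfotuirepakoip/ → zinfoduirebagoip.
Rule 2 (pre-rhotic lowering): /i/ is a high vowel immediately before /r/, so it lowers to [e]. /zinfoduirebagoip/ → zinfoduerebagoip.
Rule 3 (nasal place assimilation): /n/ precedes the labial consonant /f/, so it assimilates in place to [m]. /zinfoduerebagoip/ → zimfoduerebagoip.
Rule 4 (intervocalic voicing): no segment meets the environment; /zimfoduerebagoip/ is unchanged.

zimfoduerebagoip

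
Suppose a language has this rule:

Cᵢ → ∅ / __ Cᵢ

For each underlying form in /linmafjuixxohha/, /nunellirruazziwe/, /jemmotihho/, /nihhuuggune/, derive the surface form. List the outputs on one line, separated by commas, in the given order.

linmafjuixoha, nuneliruaziwe, jemotiho, nihuugune

/linmafjuixxohha/: /xx/ is a geminate; the first /x/ deletes. /hh/ is a geminate; the first /h/ deletes. → [linmafjuixoha].
/nunellirruazziwe/: /ll/ is a geminate; the first /l/ deletes. /rr/ is a geminate; the first /r/ deletes. /zz/ is a geminate; the first /z/ deletes. → [nuneliruaziwe].
/jemmotihho/: /mm/ is a geminate; the first /m/ deletes. /hh/ is a geminate; the first /h/ deletes. → [jemotiho].
/nihhuuggune/: /hh/ is a geminate; the first /h/ deletes. /gg/ is a geminate; the first /g/ deletes. → [nihuugune].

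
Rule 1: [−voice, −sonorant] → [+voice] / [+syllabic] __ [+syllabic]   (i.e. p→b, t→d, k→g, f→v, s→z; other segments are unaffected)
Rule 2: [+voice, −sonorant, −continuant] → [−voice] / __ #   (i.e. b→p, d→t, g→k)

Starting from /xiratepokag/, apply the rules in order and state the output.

Rule 1 (intervocalic voicing): /t/ is a voiceless obstruent between vowels /a/ and /e/, so it voices to [d]. /p/ is a voiceless obstruent between vowels /e/ and /o/, so it voices to [b]. /k/ is a voiceless obstruent between vowels /o/ and /a/, so it voices to [g]. /xiratepokag/ → xiradebogag.
Rule 2 (final devoicing): /g/ is a voiced stop in word-final position, so it devoices to [k]. /xiradebogag/ → xiradebogak.

xiradebogak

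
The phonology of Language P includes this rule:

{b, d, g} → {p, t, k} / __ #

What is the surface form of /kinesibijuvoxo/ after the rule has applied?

No segment of /kinesibijuvoxo/ meets the structural description of the rule, so the form surfaces unchanged.

kinesibijuvoxo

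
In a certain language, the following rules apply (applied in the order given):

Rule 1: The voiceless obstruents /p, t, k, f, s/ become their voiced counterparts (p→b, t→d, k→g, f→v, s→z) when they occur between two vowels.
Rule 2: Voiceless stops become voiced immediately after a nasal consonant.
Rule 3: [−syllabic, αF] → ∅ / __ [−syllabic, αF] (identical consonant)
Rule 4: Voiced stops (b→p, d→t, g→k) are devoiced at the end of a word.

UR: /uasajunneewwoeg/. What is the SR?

Rule 1 (intervocalic voicing): /s/ is a voiceless obstruent between vowels /a/ and /a/, so it voices to [z]. /uasajunneewwoeg/ → uazajunneewwoeg.
Rule 2 (post-nasal voicing): no segment meets the environment; /uazajunneewwoeg/ is unchanged.
Rule 3 (degemination): /nn/ is a geminate; the first /n/ deletes. /ww/ is a geminate; the first /w/ deletes. /uazajunneewwoeg/ → uazajuneewoeg.
Rule 4 (final devoicing): /g/ is a voiced stop in word-final position, so it devoices to [k]. /uazajuneewoeg/ → uazajuneewoek.

uazajuneewoek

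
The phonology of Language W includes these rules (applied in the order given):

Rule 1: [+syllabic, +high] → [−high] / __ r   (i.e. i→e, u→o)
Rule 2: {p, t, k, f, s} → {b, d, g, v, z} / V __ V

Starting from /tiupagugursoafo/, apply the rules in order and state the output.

Rule 1 (pre-rhotic lowering): /u/ is a high vowel immediately before /r/, so it lowers to [o]. /tiupagugursoafo/ → tiupagugorsoafo.
Rule 2 (intervocalic voicing): /p/ is a voiceless obstruent between vowels /u/ and /a/, so it voices to [b]. /f/ is a voiceless obstruent between vowels /a/ and /o/, so it voices to [v]. /tiupagugorsoafo/ → tiubagugorsoavo.

tiubagugorsoavo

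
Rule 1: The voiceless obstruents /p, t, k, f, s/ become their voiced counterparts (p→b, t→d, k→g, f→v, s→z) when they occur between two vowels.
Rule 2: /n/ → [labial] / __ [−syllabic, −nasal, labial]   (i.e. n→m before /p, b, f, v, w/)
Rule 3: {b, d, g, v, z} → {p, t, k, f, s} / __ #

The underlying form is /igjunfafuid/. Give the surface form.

igjumfavuit

Rule 1 (intervocalic voicing): /f/ is a voiceless obstruent between vowels /a/ and /u/, so it voices to [v]. /igjunfafuid/ → igjunfavuid.
Rule 2 (nasal place assimilation): /n/ precedes the labial consonant /f/, so it assimilates in place to [m]. /igjunfavuid/ → igjumfavuid.
Rule 3 (final devoicing): /d/ is a voiced obstruent in word-final position, so it devoices to [t]. /igjumfavuid/ → igjumfavuit.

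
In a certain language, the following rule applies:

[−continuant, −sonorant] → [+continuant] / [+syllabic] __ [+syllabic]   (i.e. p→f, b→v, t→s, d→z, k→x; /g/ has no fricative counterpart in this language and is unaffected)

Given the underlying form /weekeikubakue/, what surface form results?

/k/ is a stop between vowels /e/ and /e/, so it spirantizes to the fricative [x].
/k/ is a stop between vowels /i/ and /u/, so it spirantizes to the fricative [x].
/b/ is a stop between vowels /u/ and /a/, so it spirantizes to the fricative [v].
/k/ is a stop between vowels /a/ and /u/, so it spirantizes to the fricative [x].
Surface form: [weexeixuvaxue].

weexeixuvaxue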